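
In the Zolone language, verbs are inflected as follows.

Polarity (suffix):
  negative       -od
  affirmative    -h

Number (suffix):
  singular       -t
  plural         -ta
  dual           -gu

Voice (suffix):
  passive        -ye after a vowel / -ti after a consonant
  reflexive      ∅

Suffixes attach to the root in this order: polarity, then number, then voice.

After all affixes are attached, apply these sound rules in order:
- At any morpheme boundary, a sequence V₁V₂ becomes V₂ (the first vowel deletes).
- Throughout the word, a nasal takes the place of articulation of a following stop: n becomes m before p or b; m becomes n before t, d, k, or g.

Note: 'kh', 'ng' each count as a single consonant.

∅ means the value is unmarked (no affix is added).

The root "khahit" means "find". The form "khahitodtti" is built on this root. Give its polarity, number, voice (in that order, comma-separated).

negative, singular, passive

Segment: khahit-od-t-ti.
polarity: -od → negative.
number: -t → singular.
voice: -ye/ti → passive.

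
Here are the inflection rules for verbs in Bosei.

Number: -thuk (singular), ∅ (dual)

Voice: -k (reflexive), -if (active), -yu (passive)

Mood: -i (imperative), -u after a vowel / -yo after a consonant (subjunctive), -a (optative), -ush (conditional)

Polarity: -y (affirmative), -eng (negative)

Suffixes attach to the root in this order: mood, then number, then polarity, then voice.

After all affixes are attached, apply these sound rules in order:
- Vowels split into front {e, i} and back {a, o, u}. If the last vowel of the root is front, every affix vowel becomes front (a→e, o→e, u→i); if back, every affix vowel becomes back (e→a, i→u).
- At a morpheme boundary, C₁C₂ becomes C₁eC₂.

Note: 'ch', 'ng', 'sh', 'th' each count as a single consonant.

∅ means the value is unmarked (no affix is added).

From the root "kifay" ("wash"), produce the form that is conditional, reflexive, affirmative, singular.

kifayushethukeyek

Attach mood conditional -ush → kifayush.
Attach number singular -thuk → kifayushthuk.
Attach polarity affirmative -y → kifayushthuky.
Attach voice reflexive -k → kifayushthukyk.
Vowel harmony: no change.
Apply epenthesis: kifayushthukyk → kifayushethukeyek.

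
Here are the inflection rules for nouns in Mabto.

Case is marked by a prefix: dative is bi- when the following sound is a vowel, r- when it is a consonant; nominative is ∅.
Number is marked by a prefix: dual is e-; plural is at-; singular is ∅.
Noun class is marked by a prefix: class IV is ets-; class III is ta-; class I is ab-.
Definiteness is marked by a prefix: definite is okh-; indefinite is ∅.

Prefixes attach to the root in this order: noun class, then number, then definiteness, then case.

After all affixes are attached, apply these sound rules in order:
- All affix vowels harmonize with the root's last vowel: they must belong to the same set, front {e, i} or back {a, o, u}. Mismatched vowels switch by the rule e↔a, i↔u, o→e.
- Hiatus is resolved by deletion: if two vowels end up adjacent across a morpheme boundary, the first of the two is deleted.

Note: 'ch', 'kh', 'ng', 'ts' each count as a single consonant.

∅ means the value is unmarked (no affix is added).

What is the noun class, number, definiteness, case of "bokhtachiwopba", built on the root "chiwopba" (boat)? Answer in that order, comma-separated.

class III, singular, definite, dative

Segment: bi-okh-ta-chiwopba.
noun class: ta- → class III.
number: ∅ → singular.
definiteness: okh- → definite.
case: bi/r- → dative.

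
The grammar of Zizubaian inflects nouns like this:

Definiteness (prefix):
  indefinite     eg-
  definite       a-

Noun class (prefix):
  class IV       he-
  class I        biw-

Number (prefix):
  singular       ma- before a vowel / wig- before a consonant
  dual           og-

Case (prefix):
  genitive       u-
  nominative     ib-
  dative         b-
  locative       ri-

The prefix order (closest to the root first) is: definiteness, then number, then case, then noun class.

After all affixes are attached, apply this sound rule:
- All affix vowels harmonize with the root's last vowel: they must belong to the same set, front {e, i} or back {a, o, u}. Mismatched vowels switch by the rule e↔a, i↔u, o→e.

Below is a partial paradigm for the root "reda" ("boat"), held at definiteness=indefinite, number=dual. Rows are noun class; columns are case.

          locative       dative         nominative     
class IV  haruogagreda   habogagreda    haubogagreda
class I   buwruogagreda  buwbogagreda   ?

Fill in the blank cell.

buwubogagreda

Attach definiteness indefinite eg- → egreda.
Attach number dual og- → ogegreda.
Attach case nominative ib- → ibogegreda.
Attach noun class class I biw- → biwibogegreda.
Apply vowel harmony: biwibogegreda → buwubogagreda.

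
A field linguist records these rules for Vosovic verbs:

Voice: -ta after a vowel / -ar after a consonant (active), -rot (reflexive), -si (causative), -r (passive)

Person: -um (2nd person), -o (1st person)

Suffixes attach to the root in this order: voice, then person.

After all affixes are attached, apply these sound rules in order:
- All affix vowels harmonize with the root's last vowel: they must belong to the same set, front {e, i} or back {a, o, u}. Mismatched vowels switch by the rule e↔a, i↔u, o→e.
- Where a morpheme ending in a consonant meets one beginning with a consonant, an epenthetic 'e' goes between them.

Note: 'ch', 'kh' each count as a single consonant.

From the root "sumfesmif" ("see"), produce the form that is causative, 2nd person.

sumfesmifesiim

Attach voice causative -si → sumfesmifsi.
Attach person 2nd person -um → sumfesmifsium.
Apply vowel harmony: sumfesmifsium → sumfesmifsiim.
Apply epenthesis: sumfesmifsiim → sumfesmifesiim.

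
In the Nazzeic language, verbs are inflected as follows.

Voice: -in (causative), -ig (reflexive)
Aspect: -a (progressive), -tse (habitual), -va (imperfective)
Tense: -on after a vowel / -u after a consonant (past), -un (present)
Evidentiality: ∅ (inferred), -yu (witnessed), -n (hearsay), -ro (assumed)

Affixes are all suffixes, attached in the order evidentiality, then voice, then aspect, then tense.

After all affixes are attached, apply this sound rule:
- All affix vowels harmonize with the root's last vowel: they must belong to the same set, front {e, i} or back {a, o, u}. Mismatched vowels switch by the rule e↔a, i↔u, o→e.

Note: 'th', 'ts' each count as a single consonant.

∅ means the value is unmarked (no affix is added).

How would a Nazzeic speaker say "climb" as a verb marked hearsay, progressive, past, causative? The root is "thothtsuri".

thothtsurinineen

Attach evidentiality hearsay -n → thothtsurin.
Attach voice causative -in → thothtsurinin.
Attach aspect progressive -a → thothtsurinina.
Attach tense past -on (after vowel 'a') → thothtsurininaon.
Apply vowel harmony: thothtsurininaon → thothtsurinineen.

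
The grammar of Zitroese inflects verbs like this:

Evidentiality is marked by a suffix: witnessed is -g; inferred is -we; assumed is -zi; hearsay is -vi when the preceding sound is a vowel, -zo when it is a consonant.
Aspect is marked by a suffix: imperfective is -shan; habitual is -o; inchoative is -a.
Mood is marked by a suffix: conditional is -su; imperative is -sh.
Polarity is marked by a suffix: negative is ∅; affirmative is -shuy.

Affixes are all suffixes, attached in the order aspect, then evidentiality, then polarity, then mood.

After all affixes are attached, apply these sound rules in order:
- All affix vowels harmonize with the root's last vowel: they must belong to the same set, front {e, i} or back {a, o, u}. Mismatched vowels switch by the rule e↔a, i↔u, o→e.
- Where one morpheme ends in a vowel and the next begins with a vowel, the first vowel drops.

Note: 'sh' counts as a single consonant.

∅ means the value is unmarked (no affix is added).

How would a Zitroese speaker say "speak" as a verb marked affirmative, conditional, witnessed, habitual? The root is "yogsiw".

Attach aspect habitual -o → yogsiwo.
Attach evidentiality witnessed -g → yogsiwog.
Attach polarity affirmative -shuy → yogsiwogshuy.
Attach mood conditional -su → yogsiwogshuysu.
Apply vowel harmony: yogsiwogshuysu → yogsiwegshiysi.
Vowel deletion: no change.

yogsiwegshiysi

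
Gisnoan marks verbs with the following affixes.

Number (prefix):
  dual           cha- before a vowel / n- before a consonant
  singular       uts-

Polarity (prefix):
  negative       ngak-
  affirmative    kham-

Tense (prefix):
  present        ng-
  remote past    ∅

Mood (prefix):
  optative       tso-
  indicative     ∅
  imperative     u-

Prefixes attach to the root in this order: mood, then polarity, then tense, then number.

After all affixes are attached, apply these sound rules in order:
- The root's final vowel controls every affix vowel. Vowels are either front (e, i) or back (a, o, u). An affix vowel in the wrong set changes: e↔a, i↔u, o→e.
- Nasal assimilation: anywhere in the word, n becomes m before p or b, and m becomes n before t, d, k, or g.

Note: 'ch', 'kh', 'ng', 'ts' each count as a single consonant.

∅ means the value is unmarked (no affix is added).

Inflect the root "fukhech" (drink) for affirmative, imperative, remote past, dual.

Attach mood imperative u- → ufukhech.
Attach polarity affirmative kham- → khamufukhech.
tense = remote past: zero marking, form stays khamufukhech.
Attach number dual n- (before consonant 'kh') → nkhamufukhech.
Apply vowel harmony: nkhamufukhech → nkhemifukhech.
Nasal assimilation: no change.

nkhemifukhech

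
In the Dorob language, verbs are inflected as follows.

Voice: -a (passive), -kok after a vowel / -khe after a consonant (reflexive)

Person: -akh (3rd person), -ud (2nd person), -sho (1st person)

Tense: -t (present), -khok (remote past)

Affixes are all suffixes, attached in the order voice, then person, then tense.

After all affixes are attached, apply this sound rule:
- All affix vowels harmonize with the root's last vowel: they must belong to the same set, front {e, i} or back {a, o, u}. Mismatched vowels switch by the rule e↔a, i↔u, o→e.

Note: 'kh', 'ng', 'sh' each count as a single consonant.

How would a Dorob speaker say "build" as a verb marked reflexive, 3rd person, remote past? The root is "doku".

dokukokakhkhok

Attach voice reflexive -kok (after vowel 'u') → dokukok.
Attach person 3rd person -akh → dokukokakh.
Attach tense remote past -khok → dokukokakhkhok.
Vowel harmony: no change.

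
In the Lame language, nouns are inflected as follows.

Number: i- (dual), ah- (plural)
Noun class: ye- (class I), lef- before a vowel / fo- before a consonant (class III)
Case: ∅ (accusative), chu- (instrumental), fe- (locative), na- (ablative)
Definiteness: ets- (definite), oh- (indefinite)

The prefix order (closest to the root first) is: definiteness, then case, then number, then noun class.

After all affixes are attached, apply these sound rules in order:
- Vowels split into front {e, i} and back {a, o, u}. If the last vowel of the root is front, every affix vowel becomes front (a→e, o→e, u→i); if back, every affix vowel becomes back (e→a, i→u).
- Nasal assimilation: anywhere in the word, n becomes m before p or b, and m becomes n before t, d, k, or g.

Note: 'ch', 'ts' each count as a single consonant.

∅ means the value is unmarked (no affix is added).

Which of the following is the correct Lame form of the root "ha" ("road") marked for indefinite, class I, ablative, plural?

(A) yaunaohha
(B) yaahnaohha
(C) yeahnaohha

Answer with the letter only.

Attach definiteness indefinite oh- → ohha.
Attach case ablative na- → naohha.
Attach number plural ah- → ahnaohha.
Attach noun class class I ye- → yeahnaohha.
Apply vowel harmony: yeahnaohha → yaahnaohha.
Nasal assimilation: no change.
So the correct form is yaahnaohha, option (B).
(C) yeahnaohha is wrong: it fails to apply the sound rule(s).
(A) yaunaohha is wrong: it uses dual instead of plural for number.

B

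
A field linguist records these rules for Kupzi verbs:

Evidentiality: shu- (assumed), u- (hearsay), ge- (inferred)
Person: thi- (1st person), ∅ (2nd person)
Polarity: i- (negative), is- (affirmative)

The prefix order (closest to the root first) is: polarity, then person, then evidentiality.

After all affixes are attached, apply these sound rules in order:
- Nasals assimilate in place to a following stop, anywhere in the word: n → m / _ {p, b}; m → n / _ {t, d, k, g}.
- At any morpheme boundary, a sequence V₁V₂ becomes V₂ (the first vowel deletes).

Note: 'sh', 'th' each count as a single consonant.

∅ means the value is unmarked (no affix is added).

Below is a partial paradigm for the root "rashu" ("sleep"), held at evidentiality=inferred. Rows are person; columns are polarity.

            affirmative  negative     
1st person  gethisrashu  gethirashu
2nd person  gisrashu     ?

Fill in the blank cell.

Attach polarity negative i- → irashu.
person = 2nd person: zero marking, form stays irashu.
Attach evidentiality inferred ge- → geirashu.
Nasal assimilation: no change.
Apply vowel deletion: geirashu → girashu.

girashu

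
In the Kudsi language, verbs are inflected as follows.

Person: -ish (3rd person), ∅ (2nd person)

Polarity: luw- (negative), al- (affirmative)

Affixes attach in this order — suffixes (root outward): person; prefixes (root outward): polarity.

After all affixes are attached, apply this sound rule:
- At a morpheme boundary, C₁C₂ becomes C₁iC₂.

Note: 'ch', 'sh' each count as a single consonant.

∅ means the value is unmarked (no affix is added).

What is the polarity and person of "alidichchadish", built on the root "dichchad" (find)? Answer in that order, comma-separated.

affirmative, 3rd person

Segment: al-dichchad-ish.
polarity: al- → affirmative.
person: -ish → 3rd person.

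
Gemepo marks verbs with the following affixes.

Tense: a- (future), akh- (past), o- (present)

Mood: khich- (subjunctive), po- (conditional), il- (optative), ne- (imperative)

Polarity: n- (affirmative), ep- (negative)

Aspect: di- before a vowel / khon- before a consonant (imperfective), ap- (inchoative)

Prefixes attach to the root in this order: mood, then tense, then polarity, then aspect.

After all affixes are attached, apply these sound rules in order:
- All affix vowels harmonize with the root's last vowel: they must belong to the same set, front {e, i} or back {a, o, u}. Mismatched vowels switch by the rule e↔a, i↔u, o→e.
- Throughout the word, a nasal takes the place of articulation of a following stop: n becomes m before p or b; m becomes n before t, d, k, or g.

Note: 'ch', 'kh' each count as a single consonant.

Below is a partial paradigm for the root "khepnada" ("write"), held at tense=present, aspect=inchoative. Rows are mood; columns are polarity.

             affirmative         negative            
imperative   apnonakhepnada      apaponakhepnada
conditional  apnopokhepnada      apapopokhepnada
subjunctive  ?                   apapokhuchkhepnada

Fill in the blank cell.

Attach mood subjunctive khich- → khichkhepnada.
Attach tense present o- → okhichkhepnada.
Attach polarity affirmative n- → nokhichkhepnada.
Attach aspect inchoative ap- → apnokhichkhepnada.
Apply vowel harmony: apnokhichkhepnada → apnokhuchkhepnada.
Nasal assimilation: no change.

apnokhuchkhepnada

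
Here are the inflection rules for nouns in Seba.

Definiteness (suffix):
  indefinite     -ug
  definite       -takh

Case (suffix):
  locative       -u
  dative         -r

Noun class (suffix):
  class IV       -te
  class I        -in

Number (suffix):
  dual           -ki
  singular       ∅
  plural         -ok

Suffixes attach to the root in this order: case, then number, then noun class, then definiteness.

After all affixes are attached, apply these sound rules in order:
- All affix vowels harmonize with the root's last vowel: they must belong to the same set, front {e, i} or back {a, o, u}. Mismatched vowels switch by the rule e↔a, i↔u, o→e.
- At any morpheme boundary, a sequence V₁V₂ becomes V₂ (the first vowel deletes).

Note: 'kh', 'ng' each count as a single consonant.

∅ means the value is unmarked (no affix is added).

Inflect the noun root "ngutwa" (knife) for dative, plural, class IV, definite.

Attach case dative -r → ngutwar.
Attach number plural -ok → ngutwarok.
Attach noun class class IV -te → ngutwarokte.
Attach definiteness definite -takh → ngutwaroktetakh.
Apply vowel harmony: ngutwaroktetakh → ngutwaroktatakh.
Vowel deletion: no change.

ngutwaroktatakh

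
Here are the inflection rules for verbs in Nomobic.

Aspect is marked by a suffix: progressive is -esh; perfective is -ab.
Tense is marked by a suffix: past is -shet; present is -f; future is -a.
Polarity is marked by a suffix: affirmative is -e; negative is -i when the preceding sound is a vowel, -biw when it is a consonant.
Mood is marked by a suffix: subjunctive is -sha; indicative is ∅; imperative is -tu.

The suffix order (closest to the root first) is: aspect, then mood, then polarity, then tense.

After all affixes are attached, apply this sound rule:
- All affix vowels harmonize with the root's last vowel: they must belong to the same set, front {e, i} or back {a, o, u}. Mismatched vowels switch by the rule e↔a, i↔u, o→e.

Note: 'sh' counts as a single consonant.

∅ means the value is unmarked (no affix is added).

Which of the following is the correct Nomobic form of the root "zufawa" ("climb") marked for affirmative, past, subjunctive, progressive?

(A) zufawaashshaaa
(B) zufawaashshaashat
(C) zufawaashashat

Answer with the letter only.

B

Attach aspect progressive -esh → zufawaesh.
Attach mood subjunctive -sha → zufawaeshsha.
Attach polarity affirmative -e → zufawaeshshae.
Attach tense past -shet → zufawaeshshaeshet.
Apply vowel harmony: zufawaeshshaeshet → zufawaashshaashat.
So the correct form is zufawaashshaashat, option (B).
(C) zufawaashashat is wrong: it uses indicative instead of subjunctive for mood.
(A) zufawaashshaaa is wrong: it uses future instead of past for tense.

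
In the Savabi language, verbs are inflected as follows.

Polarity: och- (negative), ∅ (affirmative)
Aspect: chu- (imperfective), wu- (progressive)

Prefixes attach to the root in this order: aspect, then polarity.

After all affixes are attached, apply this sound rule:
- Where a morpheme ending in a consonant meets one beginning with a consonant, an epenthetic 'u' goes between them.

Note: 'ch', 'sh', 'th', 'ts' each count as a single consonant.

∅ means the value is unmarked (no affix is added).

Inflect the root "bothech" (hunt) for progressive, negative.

Attach aspect progressive wu- → wubothech.
Attach polarity negative och- → ochwubothech.
Apply epenthesis: ochwubothech → ochuwubothech.

ochuwubothech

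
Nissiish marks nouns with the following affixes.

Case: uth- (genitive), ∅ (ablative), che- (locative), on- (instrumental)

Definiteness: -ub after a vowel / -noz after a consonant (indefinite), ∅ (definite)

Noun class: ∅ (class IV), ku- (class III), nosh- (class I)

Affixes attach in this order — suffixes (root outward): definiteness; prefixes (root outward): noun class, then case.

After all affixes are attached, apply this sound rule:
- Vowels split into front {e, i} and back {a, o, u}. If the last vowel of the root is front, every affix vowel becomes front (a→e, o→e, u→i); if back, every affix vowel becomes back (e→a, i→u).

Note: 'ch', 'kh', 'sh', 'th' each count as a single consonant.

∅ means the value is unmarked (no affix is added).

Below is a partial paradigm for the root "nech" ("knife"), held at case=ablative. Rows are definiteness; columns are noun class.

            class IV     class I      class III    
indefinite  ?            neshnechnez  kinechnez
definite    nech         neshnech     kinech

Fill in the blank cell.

nechnez

noun class = class IV: zero marking, form stays nech.
Attach definiteness indefinite -noz (after consonant 'ch') → nechnoz.
case = ablative: zero marking, form stays nechnoz.
Apply vowel harmony: nechnoz → nechnez.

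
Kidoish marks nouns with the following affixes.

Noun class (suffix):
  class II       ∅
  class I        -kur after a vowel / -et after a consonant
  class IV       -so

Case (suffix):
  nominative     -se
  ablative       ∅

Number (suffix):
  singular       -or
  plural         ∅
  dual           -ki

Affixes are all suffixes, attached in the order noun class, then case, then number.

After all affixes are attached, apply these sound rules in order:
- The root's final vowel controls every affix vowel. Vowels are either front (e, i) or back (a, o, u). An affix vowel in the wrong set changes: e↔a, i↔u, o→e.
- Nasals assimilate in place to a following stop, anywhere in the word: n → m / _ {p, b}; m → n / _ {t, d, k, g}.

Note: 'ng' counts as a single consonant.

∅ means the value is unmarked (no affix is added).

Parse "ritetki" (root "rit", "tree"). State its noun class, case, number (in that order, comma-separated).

Segment: rit-et-ki.
noun class: -kur/et → class I.
case: ∅ → ablative.
number: -ki → dual.

class I, ablative, dual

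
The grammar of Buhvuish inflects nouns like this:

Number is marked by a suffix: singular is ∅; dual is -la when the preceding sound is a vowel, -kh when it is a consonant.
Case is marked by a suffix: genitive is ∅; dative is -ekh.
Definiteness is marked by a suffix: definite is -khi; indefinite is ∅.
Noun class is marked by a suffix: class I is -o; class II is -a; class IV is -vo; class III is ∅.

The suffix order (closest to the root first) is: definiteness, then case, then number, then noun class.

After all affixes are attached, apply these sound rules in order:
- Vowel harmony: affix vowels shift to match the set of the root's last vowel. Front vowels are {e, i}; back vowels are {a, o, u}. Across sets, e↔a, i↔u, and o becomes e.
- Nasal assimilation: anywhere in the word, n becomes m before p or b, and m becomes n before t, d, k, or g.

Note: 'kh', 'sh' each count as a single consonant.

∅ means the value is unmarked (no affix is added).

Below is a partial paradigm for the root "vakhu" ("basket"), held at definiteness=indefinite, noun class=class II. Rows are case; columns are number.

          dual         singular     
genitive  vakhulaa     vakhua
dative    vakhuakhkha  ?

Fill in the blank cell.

vakhuakha

definiteness = indefinite: zero marking, form stays vakhu.
Attach case dative -ekh → vakhuekh.
number = singular: zero marking, form stays vakhuekh.
Attach noun class class II -a → vakhuekha.
Apply vowel harmony: vakhuekha → vakhuakha.
Nasal assimilation: no change.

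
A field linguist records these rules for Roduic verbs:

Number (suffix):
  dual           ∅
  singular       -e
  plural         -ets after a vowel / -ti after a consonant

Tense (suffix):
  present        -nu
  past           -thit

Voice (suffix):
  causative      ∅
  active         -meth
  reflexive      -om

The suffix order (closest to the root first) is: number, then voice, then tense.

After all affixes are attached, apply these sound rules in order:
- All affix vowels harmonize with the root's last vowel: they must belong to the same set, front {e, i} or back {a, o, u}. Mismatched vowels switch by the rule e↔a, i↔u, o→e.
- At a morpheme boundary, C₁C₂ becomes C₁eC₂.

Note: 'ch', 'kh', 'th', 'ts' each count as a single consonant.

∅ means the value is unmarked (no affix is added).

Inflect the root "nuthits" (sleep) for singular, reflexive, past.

nuthitseemethit

Attach number singular -e → nuthitse.
Attach voice reflexive -om → nuthitseom.
Attach tense past -thit → nuthitseomthit.
Apply vowel harmony: nuthitseomthit → nuthitseemthit.
Apply epenthesis: nuthitseemthit → nuthitseemethit.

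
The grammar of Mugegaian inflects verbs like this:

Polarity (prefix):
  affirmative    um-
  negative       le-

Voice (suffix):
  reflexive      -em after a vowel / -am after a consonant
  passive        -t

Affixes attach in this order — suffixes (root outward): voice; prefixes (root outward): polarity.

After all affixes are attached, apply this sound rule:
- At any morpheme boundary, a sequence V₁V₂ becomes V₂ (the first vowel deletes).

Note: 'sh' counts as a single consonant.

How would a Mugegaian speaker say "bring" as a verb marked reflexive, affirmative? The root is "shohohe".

Attach polarity affirmative um- → umshohohe.
Attach voice reflexive -em (after vowel 'e') → umshohoheem.
Apply vowel deletion: umshohoheem → umshohohem.

umshohohem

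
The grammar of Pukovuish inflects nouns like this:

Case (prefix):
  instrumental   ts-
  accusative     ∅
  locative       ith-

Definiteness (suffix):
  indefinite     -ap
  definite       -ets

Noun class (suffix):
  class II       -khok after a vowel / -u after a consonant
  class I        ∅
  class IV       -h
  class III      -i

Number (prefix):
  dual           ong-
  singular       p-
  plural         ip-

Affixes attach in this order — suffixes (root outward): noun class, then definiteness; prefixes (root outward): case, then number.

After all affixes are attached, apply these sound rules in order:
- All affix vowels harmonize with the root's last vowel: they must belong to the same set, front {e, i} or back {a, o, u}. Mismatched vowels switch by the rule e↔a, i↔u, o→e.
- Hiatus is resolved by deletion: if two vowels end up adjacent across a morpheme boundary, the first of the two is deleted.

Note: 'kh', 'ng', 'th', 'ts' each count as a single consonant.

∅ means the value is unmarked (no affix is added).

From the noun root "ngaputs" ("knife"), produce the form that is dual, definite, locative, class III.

Attach noun class class III -i → ngaputsi.
Attach definiteness definite -ets → ngaputsiets.
Attach case locative ith- → ithngaputsiets.
Attach number dual ong- → ongithngaputsiets.
Apply vowel harmony: ongithngaputsiets → onguthngaputsuats.
Apply vowel deletion: onguthngaputsuats → onguthngaputsats.

onguthngaputsats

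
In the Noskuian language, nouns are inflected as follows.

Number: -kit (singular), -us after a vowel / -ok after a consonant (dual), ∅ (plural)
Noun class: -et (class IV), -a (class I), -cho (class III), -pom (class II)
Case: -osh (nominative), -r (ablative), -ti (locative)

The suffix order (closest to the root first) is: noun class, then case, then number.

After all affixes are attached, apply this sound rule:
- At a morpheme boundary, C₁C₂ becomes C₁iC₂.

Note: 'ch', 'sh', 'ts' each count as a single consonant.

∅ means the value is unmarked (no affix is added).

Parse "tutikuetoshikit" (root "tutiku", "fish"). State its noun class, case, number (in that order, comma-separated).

Segment: tutiku-et-osh-kit.
noun class: -et → class IV.
case: -osh → nominative.
number: -kit → singular.

class IV, nominative, singular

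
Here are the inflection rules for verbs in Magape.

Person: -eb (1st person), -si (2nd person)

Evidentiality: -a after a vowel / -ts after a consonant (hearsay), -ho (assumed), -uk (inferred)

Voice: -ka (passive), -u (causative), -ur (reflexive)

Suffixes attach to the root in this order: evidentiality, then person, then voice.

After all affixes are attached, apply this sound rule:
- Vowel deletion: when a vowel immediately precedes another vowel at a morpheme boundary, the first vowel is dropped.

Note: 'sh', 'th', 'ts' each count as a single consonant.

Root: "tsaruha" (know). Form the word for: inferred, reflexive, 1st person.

tsaruhukebur

Attach evidentiality inferred -uk → tsaruhauk.
Attach person 1st person -eb → tsaruhaukeb.
Attach voice reflexive -ur → tsaruhaukebur.
Apply vowel deletion: tsaruhaukebur → tsaruhukebur.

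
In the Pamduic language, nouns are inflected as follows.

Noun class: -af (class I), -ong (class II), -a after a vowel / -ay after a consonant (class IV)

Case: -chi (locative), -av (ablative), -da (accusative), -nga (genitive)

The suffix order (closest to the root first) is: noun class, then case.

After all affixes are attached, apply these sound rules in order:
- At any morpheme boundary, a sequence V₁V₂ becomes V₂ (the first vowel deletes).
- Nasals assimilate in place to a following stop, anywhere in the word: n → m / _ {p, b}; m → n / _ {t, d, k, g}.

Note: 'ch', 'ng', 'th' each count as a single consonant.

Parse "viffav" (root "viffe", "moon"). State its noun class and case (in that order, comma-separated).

class IV, ablative

Segment: viffe-a-av.
noun class: -a/ay → class IV.
case: -av → ablative.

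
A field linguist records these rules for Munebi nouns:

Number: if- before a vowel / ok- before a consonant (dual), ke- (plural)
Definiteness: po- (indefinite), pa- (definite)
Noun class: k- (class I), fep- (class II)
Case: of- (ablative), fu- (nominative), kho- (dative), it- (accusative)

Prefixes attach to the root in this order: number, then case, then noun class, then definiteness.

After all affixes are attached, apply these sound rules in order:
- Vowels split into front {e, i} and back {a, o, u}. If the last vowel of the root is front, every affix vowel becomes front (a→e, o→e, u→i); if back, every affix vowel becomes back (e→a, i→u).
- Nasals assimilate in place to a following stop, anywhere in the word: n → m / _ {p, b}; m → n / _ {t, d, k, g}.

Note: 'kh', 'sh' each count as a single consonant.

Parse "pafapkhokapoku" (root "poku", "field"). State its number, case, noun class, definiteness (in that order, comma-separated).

Segment: pa-fep-kho-ke-poku.
number: ke- → plural.
case: kho- → dative.
noun class: fep- → class II.
definiteness: pa- → definite.

plural, dative, class II, definite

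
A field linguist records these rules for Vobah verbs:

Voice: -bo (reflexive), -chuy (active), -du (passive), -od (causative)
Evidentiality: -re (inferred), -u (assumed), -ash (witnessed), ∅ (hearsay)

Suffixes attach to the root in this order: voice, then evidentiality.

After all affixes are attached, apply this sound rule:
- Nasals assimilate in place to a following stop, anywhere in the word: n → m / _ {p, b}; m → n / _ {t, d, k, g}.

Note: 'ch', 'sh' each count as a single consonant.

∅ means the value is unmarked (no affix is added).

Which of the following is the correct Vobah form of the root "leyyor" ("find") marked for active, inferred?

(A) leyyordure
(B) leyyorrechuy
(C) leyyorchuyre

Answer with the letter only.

C

Attach voice active -chuy → leyyorchuy.
Attach evidentiality inferred -re → leyyorchuyre.
Nasal assimilation: no change.
So the correct form is leyyorchuyre, option (C).
(A) leyyordure is wrong: it uses passive instead of active for voice.
(B) leyyorrechuy is wrong: it has the affixes in the wrong order.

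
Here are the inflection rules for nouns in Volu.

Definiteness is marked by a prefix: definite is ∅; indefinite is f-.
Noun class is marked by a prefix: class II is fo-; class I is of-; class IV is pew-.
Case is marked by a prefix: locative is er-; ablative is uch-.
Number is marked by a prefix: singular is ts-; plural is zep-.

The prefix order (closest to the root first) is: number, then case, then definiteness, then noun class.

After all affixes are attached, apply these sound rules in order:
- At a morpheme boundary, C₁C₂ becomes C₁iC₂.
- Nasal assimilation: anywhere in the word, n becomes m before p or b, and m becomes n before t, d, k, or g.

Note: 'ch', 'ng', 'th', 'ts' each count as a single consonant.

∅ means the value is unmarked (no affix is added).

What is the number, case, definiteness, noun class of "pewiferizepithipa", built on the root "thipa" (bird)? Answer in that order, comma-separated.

Segment: pew-f-er-zep-thipa.
number: zep- → plural.
case: er- → locative.
definiteness: f- → indefinite.
noun class: pew- → class IV.

plural, locative, indefinite, class IV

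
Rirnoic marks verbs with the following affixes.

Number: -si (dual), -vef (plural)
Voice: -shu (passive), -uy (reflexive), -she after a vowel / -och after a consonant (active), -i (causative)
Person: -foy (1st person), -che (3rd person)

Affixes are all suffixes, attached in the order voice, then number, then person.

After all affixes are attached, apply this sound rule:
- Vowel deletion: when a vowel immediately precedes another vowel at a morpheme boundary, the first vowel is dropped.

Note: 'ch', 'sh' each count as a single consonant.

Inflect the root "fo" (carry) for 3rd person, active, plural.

foshevefche

Attach voice active -she (after vowel 'o') → foshe.
Attach number plural -vef → foshevef.
Attach person 3rd person -che → foshevefche.
Vowel deletion: no change.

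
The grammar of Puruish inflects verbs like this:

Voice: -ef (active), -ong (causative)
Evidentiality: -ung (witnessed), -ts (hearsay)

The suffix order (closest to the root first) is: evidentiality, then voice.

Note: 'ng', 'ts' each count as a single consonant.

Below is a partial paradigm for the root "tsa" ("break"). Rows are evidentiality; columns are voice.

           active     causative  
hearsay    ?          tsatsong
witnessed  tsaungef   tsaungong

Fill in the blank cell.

Attach evidentiality hearsay -ts → tsats.
Attach voice active -ef → tsatsef.

tsatsef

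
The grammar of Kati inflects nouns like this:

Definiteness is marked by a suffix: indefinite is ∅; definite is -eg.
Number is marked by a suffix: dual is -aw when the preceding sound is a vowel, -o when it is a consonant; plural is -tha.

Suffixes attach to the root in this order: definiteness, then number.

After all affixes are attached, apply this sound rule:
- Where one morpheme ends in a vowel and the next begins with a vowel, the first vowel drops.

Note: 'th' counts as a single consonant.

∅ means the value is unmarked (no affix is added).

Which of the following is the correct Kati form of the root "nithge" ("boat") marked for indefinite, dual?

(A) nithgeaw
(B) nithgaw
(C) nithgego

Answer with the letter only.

definiteness = indefinite: zero marking, form stays nithge.
Attach number dual -aw (after vowel 'e') → nithgeaw.
Apply vowel deletion: nithgeaw → nithgaw.
So the correct form is nithgaw, option (B).
(A) nithgeaw is wrong: it fails to apply the sound rule(s).
(C) nithgego is wrong: it uses definite instead of indefinite for definiteness.

B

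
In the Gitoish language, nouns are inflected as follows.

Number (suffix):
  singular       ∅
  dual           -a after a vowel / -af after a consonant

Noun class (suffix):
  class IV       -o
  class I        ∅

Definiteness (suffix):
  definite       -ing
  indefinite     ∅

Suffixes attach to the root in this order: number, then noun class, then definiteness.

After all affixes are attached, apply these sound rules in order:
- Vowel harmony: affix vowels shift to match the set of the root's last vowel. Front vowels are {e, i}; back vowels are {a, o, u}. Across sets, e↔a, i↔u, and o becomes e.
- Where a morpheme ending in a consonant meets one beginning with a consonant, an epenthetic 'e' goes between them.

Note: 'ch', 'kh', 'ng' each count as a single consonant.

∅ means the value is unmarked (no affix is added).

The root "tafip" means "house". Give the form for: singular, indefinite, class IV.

tafipe

number = singular: zero marking, form stays tafip.
Attach noun class class IV -o → tafipo.
definiteness = indefinite: zero marking, form stays tafipo.
Apply vowel harmony: tafipo → tafipe.
Epenthesis: no change.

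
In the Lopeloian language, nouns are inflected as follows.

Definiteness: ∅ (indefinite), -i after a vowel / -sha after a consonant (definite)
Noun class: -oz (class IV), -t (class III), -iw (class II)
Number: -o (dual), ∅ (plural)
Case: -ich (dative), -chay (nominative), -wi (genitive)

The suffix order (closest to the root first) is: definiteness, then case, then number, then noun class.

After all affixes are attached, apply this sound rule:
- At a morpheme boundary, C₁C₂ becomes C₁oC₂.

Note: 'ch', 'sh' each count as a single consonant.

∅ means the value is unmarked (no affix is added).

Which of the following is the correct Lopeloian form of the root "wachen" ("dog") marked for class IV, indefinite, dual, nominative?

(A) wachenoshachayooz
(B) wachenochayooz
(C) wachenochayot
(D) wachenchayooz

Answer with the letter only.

B

definiteness = indefinite: zero marking, form stays wachen.
Attach case nominative -chay → wachenchay.
Attach number dual -o → wachenchayo.
Attach noun class class IV -oz → wachenchayooz.
Apply epenthesis: wachenchayooz → wachenochayooz.
So the correct form is wachenochayooz, option (B).
(D) wachenchayooz is wrong: it fails to apply the sound rule(s).
(A) wachenoshachayooz is wrong: it uses definite instead of indefinite for definiteness.
(C) wachenochayot is wrong: it uses class III instead of class IV for noun class.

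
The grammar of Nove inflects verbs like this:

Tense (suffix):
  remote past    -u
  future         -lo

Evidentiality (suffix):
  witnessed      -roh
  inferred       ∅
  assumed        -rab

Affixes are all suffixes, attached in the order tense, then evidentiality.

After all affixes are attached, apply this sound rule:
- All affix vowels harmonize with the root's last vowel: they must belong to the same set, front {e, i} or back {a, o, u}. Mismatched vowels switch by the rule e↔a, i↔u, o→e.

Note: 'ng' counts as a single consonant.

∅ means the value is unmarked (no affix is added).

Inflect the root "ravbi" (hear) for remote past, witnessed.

Attach tense remote past -u → ravbiu.
Attach evidentiality witnessed -roh → ravbiuroh.
Apply vowel harmony: ravbiuroh → ravbiireh.

ravbiireh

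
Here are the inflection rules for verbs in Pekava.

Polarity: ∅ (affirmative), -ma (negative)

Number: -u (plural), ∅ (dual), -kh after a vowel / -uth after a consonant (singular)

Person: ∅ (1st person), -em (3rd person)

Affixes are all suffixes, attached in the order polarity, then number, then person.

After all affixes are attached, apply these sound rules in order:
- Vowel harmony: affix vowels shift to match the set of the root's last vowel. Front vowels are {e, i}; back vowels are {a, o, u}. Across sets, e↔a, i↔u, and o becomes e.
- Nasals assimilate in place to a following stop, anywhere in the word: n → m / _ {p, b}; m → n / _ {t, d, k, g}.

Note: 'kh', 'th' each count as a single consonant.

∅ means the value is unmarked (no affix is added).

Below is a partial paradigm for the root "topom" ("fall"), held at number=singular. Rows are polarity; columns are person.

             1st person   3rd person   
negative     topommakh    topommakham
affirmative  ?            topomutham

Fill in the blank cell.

topomuth

polarity = affirmative: zero marking, form stays topom.
Attach number singular -uth (after consonant 'm') → topomuth.
person = 1st person: zero marking, form stays topomuth.
Vowel harmony: no change.
Nasal assimilation: no change.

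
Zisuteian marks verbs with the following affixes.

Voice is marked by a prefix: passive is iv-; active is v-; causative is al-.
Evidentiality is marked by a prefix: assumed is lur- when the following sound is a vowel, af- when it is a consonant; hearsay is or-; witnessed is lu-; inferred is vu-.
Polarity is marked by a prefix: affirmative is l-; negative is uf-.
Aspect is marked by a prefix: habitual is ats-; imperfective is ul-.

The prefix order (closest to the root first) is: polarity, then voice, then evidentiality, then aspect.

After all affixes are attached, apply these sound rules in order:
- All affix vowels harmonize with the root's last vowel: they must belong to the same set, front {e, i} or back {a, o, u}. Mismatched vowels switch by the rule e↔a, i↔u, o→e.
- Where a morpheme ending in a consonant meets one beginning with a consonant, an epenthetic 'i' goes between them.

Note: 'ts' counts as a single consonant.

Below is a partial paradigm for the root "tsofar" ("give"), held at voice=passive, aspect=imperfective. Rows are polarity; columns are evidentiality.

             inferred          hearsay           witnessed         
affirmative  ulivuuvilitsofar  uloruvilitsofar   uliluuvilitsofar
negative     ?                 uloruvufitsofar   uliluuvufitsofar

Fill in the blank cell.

Attach polarity negative uf- → uftsofar.
Attach voice passive iv- → ivuftsofar.
Attach evidentiality inferred vu- → vuivuftsofar.
Attach aspect imperfective ul- → ulvuivuftsofar.
Apply vowel harmony: ulvuivuftsofar → ulvuuvuftsofar.
Apply epenthesis: ulvuuvuftsofar → ulivuuvufitsofar.

ulivuuvufitsofar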